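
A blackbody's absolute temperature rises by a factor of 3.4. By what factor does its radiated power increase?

P ∝ T⁴, so the power scales as (3.4)⁴ = 134.

factor ≈ 134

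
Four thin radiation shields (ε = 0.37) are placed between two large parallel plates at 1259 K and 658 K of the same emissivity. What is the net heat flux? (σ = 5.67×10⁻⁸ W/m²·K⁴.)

q ≈ 5980 W/m²

Each of the 5 gaps contributes resistance (2/ε − 1) = 2/0.37 − 1 = 4.405; total = 22.03.
q = σ(T₁⁴ − T₂⁴) / 22.03 = 5.67×10⁻⁸ × 2.33×10^12 / 22.03 = 5980 W/m².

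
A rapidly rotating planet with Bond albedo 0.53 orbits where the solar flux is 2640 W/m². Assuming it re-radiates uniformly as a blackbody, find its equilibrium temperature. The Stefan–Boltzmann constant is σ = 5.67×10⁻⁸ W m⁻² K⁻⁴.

Power absorbed = (1−a)S·πR²; power emitted = 4πR²σT⁴. Equating and cancelling πR²:
T = ((1−a)S / 4σ)^(1/4) = (1240 / (4 × 5.67×10⁻⁸))^(1/4) = (5.47×10^9)^(1/4).
T = 272 K.

T ≈ 272 K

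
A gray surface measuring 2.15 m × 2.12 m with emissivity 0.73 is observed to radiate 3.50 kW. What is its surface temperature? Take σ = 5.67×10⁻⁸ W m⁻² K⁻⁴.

A = 2.15 × 2.12 = 4.56 m².
From P = εσAT⁴, T = (P / εσA)^(1/4) = (3500 / (0.73 × 5.67×10⁻⁸ × 4.56))^(1/4).
T = (1.86×10^10)^(1/4) = 369 K.

T ≈ 369 K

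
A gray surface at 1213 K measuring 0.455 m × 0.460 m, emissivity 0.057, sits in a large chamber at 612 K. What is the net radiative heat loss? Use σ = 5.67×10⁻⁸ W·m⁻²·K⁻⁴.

Q ≈ 1370 W

A = 0.455 × 0.460 = 0.209 m².
Q = εσA(T⁴ − T_s⁴). T⁴ − T_s⁴ = (1213)⁴ − (612)⁴ = 2.16×10^12 − 1.40×10^11 = 2.02×10^12 K⁴.
Q = 0.057 × 5.67×10⁻⁸ × 0.209 × 2.02×10^12 = 1370 W.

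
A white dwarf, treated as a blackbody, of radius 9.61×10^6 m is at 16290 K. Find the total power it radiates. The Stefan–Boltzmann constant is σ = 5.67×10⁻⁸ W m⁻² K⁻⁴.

A = 4πr² = 4π × (9.61×10^6)² = 1.16×10^15 m².
P = σAT⁴ = 5.67×10⁻⁸ × 1.16×10^15 × (16290)⁴ = 5.67×10⁻⁸ × 1.16×10^15 × 7.04×10^16.
P = 4.63×10^24 W.

P ≈ 4.63×10^24 W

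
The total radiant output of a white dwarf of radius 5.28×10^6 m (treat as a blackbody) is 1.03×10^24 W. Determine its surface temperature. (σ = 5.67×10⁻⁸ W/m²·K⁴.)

T ≈ 15100 K

A = 4πr² = 4π × (5.28×10^6)² = 3.50×10^14 m².
From P = σAT⁴, T = (P / σA)^(1/4) = (1.03×10^24 / (5.67×10⁻⁸ × 3.50×10^14))^(1/4).
T = (5.19×10^16)^(1/4) = 15100 K.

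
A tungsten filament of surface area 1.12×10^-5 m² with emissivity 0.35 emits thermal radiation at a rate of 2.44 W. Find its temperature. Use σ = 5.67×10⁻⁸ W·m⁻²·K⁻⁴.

From P = εσAT⁴, T = (P / εσA)^(1/4) = (2.44 / (0.35 × 5.67×10⁻⁸ × 1.12×10^-5))^(1/4).
T = (1.10×10^13)^(1/4) = 1820 K.

T ≈ 1820 K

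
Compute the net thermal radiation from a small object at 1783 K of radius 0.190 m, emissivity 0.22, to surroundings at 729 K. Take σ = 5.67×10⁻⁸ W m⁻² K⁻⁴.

Q ≈ 55600 W

A = 4πr² = 4π × (0.190)² = 0.454 m².
Q = εσA(T⁴ − T_s⁴). T⁴ − T_s⁴ = (1783)⁴ − (729)⁴ = 1.01×10^13 − 2.82×10^11 = 9.82×10^12 K⁴.
Q = 0.22 × 5.67×10⁻⁸ × 0.454 × 9.82×10^12 = 55600 W.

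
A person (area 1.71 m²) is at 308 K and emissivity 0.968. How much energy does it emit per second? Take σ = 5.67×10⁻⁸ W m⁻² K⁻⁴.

P ≈ 845 W

Stefan–Boltzmann: P = εσAT⁴ = 0.968 × 5.67×10⁻⁸ × 1.71 × (308)⁴ = 0.968 × 5.67×10⁻⁸ × 1.71 × 9.00×10^9.
P = 845 W.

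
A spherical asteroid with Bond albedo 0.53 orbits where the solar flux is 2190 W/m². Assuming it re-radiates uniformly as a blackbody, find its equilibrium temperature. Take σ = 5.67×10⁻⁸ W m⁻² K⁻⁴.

Power absorbed = (1−a)S·πR²; power emitted = 4πR²σT⁴. Equating and cancelling πR²:
T = ((1−a)S / 4σ)^(1/4) = (1030 / (4 × 5.67×10⁻⁸))^(1/4) = (4.54×10^9)^(1/4).
T = 260 K.

T ≈ 260 K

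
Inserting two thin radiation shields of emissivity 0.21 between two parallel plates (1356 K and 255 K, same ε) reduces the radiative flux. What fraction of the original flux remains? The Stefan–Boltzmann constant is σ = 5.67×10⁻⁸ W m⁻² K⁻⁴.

With N identical shields there are N+1 = 3 gaps in series, each with the same radiative resistance, so the flux falls to 1/(N+1) of its unshielded value.

ratio ≈ 0.333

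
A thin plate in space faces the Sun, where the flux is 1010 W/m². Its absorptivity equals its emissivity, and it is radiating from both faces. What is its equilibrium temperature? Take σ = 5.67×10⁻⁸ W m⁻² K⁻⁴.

T ≈ 307 K

Absorbed flux αS = emitted flux 2εσT⁴ per unit area; with α = ε this gives T = (S/2σ)^(1/4).
T = (1010 / (2 × 5.67×10⁻⁸))^(1/4) = (8.91×10^9)^(1/4).
T = 307 K.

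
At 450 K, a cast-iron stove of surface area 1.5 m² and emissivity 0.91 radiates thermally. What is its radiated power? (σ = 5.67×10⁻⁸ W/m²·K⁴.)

P = εσAT⁴ = 0.91 × 5.67×10⁻⁸ × 1.50 × (450)⁴ = 0.91 × 5.67×10⁻⁸ × 1.50 × 4.10×10^10.
P = 3170 W.

P ≈ 3170 W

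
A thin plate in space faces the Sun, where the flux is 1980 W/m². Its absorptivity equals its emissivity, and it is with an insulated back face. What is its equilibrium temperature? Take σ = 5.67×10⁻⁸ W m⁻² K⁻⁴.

Absorbed flux αS = emitted flux εσT⁴ (one radiating face); with α = ε, T = (S/σ)^(1/4).
T = (1980 / 5.67×10⁻⁸)^(1/4) = (3.49×10^10)^(1/4).
T = 432 K.

T ≈ 432 K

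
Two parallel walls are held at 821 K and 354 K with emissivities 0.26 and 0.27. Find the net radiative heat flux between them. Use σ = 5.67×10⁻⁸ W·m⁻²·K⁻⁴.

For two large parallel gray plates, q = σ(T₁⁴ − T₂⁴) / (1/ε₁ + 1/ε₂ − 1).
1/ε₁ + 1/ε₂ − 1 = 1/0.26 + 1/0.27 − 1 = 6.550.
T₁⁴ − T₂⁴ = 4.54×10^11 − 1.57×10^10 = 4.39×10^11 K⁴.
q = 5.67×10⁻⁸ × 4.39×10^11 / 6.550 = 3800 W/m².

q ≈ 3800 W/m²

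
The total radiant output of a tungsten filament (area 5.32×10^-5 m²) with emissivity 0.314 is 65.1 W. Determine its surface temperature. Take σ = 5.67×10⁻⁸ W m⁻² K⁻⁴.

From P = εσAT⁴, T = (P / εσA)^(1/4) = (65.1 / (0.314 × 5.67×10⁻⁸ × 5.32×10^-5))^(1/4).
T = (6.87×10^13)^(1/4) = 2880 K.

T ≈ 2880 K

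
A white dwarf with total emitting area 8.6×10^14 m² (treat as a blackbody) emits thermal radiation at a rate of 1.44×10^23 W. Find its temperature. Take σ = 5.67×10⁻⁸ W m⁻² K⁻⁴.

From P = σAT⁴, T = (P / σA)^(1/4) = (1.44×10^23 / (5.67×10⁻⁸ × 8.60×10^14))^(1/4).
T = (2.95×10^15)^(1/4) = 7370 K.

T ≈ 7370 K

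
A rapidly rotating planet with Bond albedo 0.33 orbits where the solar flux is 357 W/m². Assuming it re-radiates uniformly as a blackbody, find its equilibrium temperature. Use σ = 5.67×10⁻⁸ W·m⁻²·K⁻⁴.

T ≈ 180 K

Power absorbed = (1−a)S·πR²; power emitted = 4πR²σT⁴. Equating and cancelling πR²:
T = ((1−a)S / 4σ)^(1/4) = (239 / (4 × 5.67×10⁻⁸))^(1/4) = (1.05×10^9)^(1/4).
T = 180 K.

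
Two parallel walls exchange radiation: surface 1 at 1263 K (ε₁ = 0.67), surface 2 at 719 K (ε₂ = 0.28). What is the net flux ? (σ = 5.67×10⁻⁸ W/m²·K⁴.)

For two large parallel gray plates, q = σ(T₁⁴ − T₂⁴) / (1/ε₁ + 1/ε₂ − 1).
1/ε₁ + 1/ε₂ − 1 = 1/0.67 + 1/0.28 − 1 = 4.064.
T₁⁴ − T₂⁴ = 2.54×10^12 − 2.67×10^11 = 2.28×10^12 K⁴.
q = 5.67×10⁻⁸ × 2.28×10^12 / 4.064 = 31800 W/m².

q ≈ 31800 W/m²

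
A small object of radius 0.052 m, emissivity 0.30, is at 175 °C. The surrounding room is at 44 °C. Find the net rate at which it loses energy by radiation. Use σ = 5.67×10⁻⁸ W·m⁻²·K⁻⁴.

A = 4πr² = 4π × (0.052)² = 0.0340 m².
Convert: 175 °C = 448 K; 44 °C = 317 K.
Q = εσA(T⁴ − T_s⁴). T⁴ − T_s⁴ = (448)⁴ − (317)⁴ = 4.03×10^10 − 1.01×10^10 = 3.02×10^10 K⁴.
Q = 0.30 × 5.67×10⁻⁸ × 0.0340 × 3.02×10^10 = 17.4 W.

Q ≈ 17.4 W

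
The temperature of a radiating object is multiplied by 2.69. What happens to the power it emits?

factor ≈ 52.4

P ∝ T⁴, so the power scales as (2.69)⁴ = 52.4.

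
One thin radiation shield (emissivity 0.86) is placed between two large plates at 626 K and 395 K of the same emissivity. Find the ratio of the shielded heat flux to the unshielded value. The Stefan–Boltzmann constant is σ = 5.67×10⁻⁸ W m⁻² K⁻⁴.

With N identical shields there are N+1 = 2 gaps in series, each with the same radiative resistance, so the flux falls to 1/(N+1) of its unshielded value.

ratio ≈ 0.500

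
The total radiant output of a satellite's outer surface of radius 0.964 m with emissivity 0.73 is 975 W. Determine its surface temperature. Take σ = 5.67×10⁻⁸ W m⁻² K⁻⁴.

A = 4πr² = 4π × (0.964)² = 11.7 m².
From P = εσAT⁴, T = (P / εσA)^(1/4) = (975 / (0.73 × 5.67×10⁻⁸ × 11.7))^(1/4).
T = (2.02×10^9)^(1/4) = 212 K.

T ≈ 212 K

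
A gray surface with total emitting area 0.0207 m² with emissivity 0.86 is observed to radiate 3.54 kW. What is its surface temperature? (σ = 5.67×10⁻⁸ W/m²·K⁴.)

From P = εσAT⁴, T = (P / εσA)^(1/4) = (3540 / (0.86 × 5.67×10⁻⁸ × 0.0207))^(1/4).
T = (3.51×10^12)^(1/4) = 1370 K.

T ≈ 1370 K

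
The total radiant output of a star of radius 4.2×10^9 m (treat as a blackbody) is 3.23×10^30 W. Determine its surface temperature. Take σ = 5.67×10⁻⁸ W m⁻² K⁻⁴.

A = 4πr² = 4π × (4.2×10^9)² = 2.22×10^20 m².
From P = σAT⁴, T = (P / σA)^(1/4) = (3.23×10^30 / (5.67×10⁻⁸ × 2.22×10^20))^(1/4).
T = (2.57×10^17)^(1/4) = 22500 K.

T ≈ 22500 K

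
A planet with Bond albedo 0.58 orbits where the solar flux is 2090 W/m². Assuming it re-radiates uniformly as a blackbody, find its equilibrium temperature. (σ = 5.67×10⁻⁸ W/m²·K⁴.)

T ≈ 249 K

Power absorbed = (1−a)S·πR²; power emitted = 4πR²σT⁴. Equating and cancelling πR²:
T = ((1−a)S / 4σ)^(1/4) = (878 / (4 × 5.67×10⁻⁸))^(1/4) = (3.87×10^9)^(1/4).
T = 249 K.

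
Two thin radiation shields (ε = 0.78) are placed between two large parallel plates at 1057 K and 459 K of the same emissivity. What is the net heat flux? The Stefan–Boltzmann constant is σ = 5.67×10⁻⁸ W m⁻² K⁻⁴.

Each of the 3 gaps contributes resistance (2/ε − 1) = 2/0.78 − 1 = 1.564; total = 4.692.
q = σ(T₁⁴ − T₂⁴) / 4.692 = 5.67×10⁻⁸ × 1.20×10^12 / 4.692 = 14500 W/m².

q ≈ 14500 W/m²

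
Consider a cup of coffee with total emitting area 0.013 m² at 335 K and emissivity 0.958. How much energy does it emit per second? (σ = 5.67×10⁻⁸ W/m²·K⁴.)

P ≈ 8.89 W

Stefan–Boltzmann: P = εσAT⁴ = 0.958 × 5.67×10⁻⁸ × 0.0130 × (335)⁴ = 0.958 × 5.67×10⁻⁸ × 0.0130 × 1.26×10^10.
P = 8.89 W.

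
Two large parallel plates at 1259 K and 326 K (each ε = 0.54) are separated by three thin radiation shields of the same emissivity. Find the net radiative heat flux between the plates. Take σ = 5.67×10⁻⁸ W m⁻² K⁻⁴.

Each of the 4 gaps contributes resistance (2/ε − 1) = 2/0.54 − 1 = 2.704; total = 10.81.
q = σ(T₁⁴ − T₂⁴) / 10.81 = 5.67×10⁻⁸ × 2.50×10^12 / 10.81 = 13100 W/m².

q ≈ 13100 W/m²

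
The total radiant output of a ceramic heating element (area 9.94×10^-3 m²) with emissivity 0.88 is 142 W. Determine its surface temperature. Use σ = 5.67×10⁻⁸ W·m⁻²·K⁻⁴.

From P = εσAT⁴, T = (P / εσA)^(1/4) = (142 / (0.88 × 5.67×10⁻⁸ × 9.94×10^-3))^(1/4).
T = (2.86×10^11)^(1/4) = 731 K.

T ≈ 731 K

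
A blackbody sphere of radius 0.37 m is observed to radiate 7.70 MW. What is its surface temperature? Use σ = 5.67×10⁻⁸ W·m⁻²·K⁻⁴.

T ≈ 2980 K

A = 4πr² = 4π × (0.37)² = 1.72 m².
From P = σAT⁴, T = (P / σA)^(1/4) = (7.70×10^6 / (5.67×10⁻⁸ × 1.72))^(1/4).
T = (7.89×10^13)^(1/4) = 2980 K.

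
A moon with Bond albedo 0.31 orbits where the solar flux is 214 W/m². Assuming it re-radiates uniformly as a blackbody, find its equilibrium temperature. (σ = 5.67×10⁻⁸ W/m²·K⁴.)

T ≈ 160 K

Power absorbed = (1−a)S·πR²; power emitted = 4πR²σT⁴. Equating and cancelling πR²:
T = ((1−a)S / 4σ)^(1/4) = (148 / (4 × 5.67×10⁻⁸))^(1/4) = (6.51×10^8)^(1/4).
T = 160 K.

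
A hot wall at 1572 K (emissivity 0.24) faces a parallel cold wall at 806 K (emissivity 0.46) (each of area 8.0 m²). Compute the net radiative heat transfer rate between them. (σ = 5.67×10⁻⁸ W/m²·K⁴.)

Q ≈ 4.83×10^5 W

For two large parallel gray plates, q = σ(T₁⁴ − T₂⁴) / (1/ε₁ + 1/ε₂ − 1).
1/ε₁ + 1/ε₂ − 1 = 1/0.24 + 1/0.46 − 1 = 5.341.
T₁⁴ − T₂⁴ = 6.11×10^12 − 4.22×10^11 = 5.68×10^12 K⁴.
q = 5.67×10⁻⁸ × 5.68×10^12 / 5.341 = 60400 W/m².
Q = q·A = 60400 × 8.0 = 4.83×10^5 W.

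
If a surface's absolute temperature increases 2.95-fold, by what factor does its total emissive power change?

factor ≈ 75.7

P ∝ T⁴, so the power scales as (2.95)⁴ = 75.7.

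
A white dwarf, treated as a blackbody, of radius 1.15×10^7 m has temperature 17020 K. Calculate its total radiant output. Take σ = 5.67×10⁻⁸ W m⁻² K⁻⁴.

A = 4πr² = 4π × (1.15×10^7)² = 1.66×10^15 m².
P = σAT⁴ = 5.67×10⁻⁸ × 1.66×10^15 × (17020)⁴ = 5.67×10⁻⁸ × 1.66×10^15 × 8.39×10^16.
P = 7.91×10^24 W.

P ≈ 7.91×10^24 W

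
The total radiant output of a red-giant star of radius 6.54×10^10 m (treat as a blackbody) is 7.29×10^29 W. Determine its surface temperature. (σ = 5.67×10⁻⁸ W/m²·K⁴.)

A = 4πr² = 4π × (6.54×10^10)² = 5.37×10^22 m².
From P = σAT⁴, T = (P / σA)^(1/4) = (7.29×10^29 / (5.67×10⁻⁸ × 5.37×10^22))^(1/4).
T = (2.39×10^14)^(1/4) = 3930 K.

T ≈ 3930 K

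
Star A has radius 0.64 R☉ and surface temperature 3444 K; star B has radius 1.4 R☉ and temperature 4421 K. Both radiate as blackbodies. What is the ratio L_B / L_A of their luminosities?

L_B/L_A ≈ 13.0

L = 4πR²σT⁴ ∝ R²T⁴, so L_B/L_A = (1.4/0.64)² × (4421/3444)⁴ = 4.79 × 2.72 = 13.0.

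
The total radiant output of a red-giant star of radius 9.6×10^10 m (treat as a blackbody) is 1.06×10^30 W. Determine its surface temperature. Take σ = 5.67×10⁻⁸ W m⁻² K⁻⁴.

A = 4πr² = 4π × (9.6×10^10)² = 1.16×10^23 m².
From P = σAT⁴, T = (P / σA)^(1/4) = (1.06×10^30 / (5.67×10⁻⁸ × 1.16×10^23))^(1/4).
T = (1.61×10^14)^(1/4) = 3560 K.

T ≈ 3560 K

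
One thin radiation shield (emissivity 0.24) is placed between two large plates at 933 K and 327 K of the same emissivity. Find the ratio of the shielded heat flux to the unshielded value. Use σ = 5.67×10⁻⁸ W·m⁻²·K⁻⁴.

With N identical shields there are N+1 = 2 gaps in series, each with the same radiative resistance, so the flux falls to 1/(N+1) of its unshielded value.

ratio ≈ 0.500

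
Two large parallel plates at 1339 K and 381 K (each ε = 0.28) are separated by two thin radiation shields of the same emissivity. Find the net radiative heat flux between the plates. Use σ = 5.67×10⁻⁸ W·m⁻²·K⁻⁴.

q ≈ 9830 W/m²

Each of the 3 gaps contributes resistance (2/ε − 1) = 2/0.28 − 1 = 6.143; total = 18.43.
q = σ(T₁⁴ − T₂⁴) / 18.43 = 5.67×10⁻⁸ × 3.19×10^12 / 18.43 = 9830 W/m².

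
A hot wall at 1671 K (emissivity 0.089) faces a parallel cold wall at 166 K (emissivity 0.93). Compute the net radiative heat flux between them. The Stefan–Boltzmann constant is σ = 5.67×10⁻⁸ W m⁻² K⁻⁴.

For two large parallel gray plates, q = σ(T₁⁴ − T₂⁴) / (1/ε₁ + 1/ε₂ − 1).
1/ε₁ + 1/ε₂ − 1 = 1/0.089 + 1/0.93 − 1 = 11.31.
T₁⁴ − T₂⁴ = 7.80×10^12 − 7.59×10^8 = 7.80×10^12 K⁴.
q = 5.67×10⁻⁸ × 7.80×10^12 / 11.31 = 39100 W/m².

q ≈ 39100 W/m²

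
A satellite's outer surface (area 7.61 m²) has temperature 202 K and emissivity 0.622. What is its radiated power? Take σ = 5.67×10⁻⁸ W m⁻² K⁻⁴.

P = εσAT⁴ = 0.622 × 5.67×10⁻⁸ × 7.61 × (202)⁴ = 0.622 × 5.67×10⁻⁸ × 7.61 × 1.66×10^9.
P = 447 W.

P ≈ 447 W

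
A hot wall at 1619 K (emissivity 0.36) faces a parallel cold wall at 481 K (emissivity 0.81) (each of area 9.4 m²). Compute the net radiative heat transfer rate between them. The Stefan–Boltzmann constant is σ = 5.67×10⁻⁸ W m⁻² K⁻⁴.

For two large parallel gray plates, q = σ(T₁⁴ − T₂⁴) / (1/ε₁ + 1/ε₂ − 1).
1/ε₁ + 1/ε₂ − 1 = 1/0.36 + 1/0.81 − 1 = 3.012.
T₁⁴ − T₂⁴ = 6.87×10^12 − 5.35×10^10 = 6.82×10^12 K⁴.
q = 5.67×10⁻⁸ × 6.82×10^12 / 3.012 = 1.28×10^5 W/m².
Q = q·A = 1.28×10^5 × 9.4 = 1.21×10^6 W.

Q ≈ 1.21×10^6 W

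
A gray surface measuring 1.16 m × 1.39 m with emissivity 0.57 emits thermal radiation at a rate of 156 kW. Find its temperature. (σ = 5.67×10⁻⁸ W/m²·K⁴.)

T ≈ 1320 K

A = 1.16 × 1.39 = 1.61 m².
From P = εσAT⁴, T = (P / εσA)^(1/4) = (1.56×10^5 / (0.57 × 5.67×10⁻⁸ × 1.61))^(1/4).
T = (2.99×10^12)^(1/4) = 1320 K.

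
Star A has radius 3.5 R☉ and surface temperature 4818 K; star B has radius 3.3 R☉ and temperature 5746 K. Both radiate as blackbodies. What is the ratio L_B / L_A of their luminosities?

L_B/L_A ≈ 1.80

L = 4πR²σT⁴ ∝ R²T⁴, so L_B/L_A = (3.3/3.5)² × (5746/4818)⁴ = 0.889 × 2.02 = 1.80.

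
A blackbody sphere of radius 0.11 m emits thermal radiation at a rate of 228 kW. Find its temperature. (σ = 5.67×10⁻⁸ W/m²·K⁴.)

T ≈ 2270 K

A = 4πr² = 4π × (0.11)² = 0.152 m².
From P = σAT⁴, T = (P / σA)^(1/4) = (2.28×10^5 / (5.67×10⁻⁸ × 0.152))^(1/4).
T = (2.64×10^13)^(1/4) = 2270 K.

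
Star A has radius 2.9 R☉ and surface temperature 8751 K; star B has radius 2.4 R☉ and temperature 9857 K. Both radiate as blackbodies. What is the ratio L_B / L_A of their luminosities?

L_B/L_A ≈ 1.10

L = 4πR²σT⁴ ∝ R²T⁴, so L_B/L_A = (2.4/2.9)² × (9857/8751)⁴ = 0.685 × 1.61 = 1.10.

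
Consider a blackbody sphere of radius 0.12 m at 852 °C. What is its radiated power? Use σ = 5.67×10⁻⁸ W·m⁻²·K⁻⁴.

A = 4πr² = 4π × (0.12)² = 0.181 m².
852 °C = 1125 K.
P = σAT⁴ = 5.67×10⁻⁸ × 0.181 × (1125)⁴ = 5.67×10⁻⁸ × 0.181 × 1.60×10^12.
P = 16400 W.

P ≈ 16400 W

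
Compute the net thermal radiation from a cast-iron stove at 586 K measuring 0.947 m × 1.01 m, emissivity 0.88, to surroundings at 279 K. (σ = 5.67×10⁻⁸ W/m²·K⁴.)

A = 0.947 × 1.01 = 0.956 m².
Q = εσA(T⁴ − T_s⁴). T⁴ − T_s⁴ = (586)⁴ − (279)⁴ = 1.18×10^11 − 6.06×10^9 = 1.12×10^11 K⁴.
Q = 0.88 × 5.67×10⁻⁸ × 0.956 × 1.12×10^11 = 5340 W.

Q ≈ 5340 W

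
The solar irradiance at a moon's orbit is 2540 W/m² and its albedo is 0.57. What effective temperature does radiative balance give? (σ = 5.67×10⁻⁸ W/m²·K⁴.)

T ≈ 263 K

Power absorbed = (1−a)S·πR²; power emitted = 4πR²σT⁴. Equating and cancelling πR²:
T = ((1−a)S / 4σ)^(1/4) = (1090 / (4 × 5.67×10⁻⁸))^(1/4) = (4.82×10^9)^(1/4).
T = 263 K.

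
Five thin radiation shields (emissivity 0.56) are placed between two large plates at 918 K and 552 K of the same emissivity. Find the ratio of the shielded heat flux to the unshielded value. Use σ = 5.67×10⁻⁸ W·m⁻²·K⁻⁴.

ratio ≈ 0.167

With N identical shields there are N+1 = 6 gaps in series, each with the same radiative resistance, so the flux falls to 1/(N+1) of its unshielded value.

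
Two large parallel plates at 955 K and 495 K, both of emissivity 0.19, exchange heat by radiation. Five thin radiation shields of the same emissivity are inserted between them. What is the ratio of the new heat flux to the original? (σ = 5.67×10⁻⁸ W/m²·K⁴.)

With N identical shields there are N+1 = 6 gaps in series, each with the same radiative resistance, so the flux falls to 1/(N+1) of its unshielded value.

ratio ≈ 0.167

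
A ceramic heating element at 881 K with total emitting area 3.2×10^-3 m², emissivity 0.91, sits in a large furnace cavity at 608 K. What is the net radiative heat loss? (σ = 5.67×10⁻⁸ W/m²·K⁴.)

Q = εσA(T⁴ − T_s⁴). T⁴ − T_s⁴ = (881)⁴ − (608)⁴ = 6.02×10^11 − 1.37×10^11 = 4.66×10^11 K⁴.
Q = 0.91 × 5.67×10⁻⁸ × 3.20×10^-3 × 4.66×10^11 = 76.9 W.

Q ≈ 76.9 W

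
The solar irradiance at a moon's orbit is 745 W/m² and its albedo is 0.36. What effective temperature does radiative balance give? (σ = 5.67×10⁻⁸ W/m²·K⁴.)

T ≈ 214 K

Power absorbed = (1−a)S·πR²; power emitted = 4πR²σT⁴. Equating and cancelling πR²:
T = ((1−a)S / 4σ)^(1/4) = (477 / (4 × 5.67×10⁻⁸))^(1/4) = (2.10×10^9)^(1/4).
T = 214 K.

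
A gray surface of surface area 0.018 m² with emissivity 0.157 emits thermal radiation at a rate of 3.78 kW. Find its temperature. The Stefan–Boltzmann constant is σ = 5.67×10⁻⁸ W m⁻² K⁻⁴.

From P = εσAT⁴, T = (P / εσA)^(1/4) = (3780 / (0.157 × 5.67×10⁻⁸ × 0.0180))^(1/4).
T = (2.36×10^13)^(1/4) = 2200 K.

T ≈ 2200 K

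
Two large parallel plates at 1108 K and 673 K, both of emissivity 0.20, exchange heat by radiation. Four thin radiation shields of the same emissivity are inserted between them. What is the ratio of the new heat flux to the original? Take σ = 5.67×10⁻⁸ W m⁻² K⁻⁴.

With N identical shields there are N+1 = 5 gaps in series, each with the same radiative resistance, so the flux falls to 1/(N+1) of its unshielded value.

ratio ≈ 0.200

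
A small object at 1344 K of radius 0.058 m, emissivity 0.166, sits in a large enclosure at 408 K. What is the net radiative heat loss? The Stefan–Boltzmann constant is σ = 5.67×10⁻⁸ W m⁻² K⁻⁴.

A = 4πr² = 4π × (0.058)² = 0.0423 m².
Q = εσA(T⁴ − T_s⁴). T⁴ − T_s⁴ = (1344)⁴ − (408)⁴ = 3.26×10^12 − 2.77×10^10 = 3.24×10^12 K⁴.
Q = 0.166 × 5.67×10⁻⁸ × 0.0423 × 3.24×10^12 = 1290 W.

Q ≈ 1290 W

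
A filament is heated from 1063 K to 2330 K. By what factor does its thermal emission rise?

ratio ≈ 23.1

P ∝ T⁴, so the ratio is (2330/1063)⁴ = (2.192)⁴ = 23.1.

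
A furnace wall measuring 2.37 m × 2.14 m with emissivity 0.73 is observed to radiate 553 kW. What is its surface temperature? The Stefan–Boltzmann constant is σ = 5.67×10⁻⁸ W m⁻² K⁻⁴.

A = 2.37 × 2.14 = 5.07 m².
From P = εσAT⁴, T = (P / εσA)^(1/4) = (5.53×10^5 / (0.73 × 5.67×10⁻⁸ × 5.07))^(1/4).
T = (2.63×10^12)^(1/4) = 1270 K.

T ≈ 1270 K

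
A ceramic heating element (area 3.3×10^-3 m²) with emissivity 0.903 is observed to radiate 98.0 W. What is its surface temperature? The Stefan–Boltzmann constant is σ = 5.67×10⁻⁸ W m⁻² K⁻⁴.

T ≈ 873 K

From P = εσAT⁴, T = (P / εσA)^(1/4) = (98.0 / (0.903 × 5.67×10⁻⁸ × 3.30×10^-3))^(1/4).
T = (5.80×10^11)^(1/4) = 873 K.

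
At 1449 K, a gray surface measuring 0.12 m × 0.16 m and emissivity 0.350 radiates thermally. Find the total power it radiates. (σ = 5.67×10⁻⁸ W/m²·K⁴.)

A = 0.12 × 0.16 = 0.0192 m².
P = εσAT⁴ = 0.350 × 5.67×10⁻⁸ × 0.0192 × (1449)⁴ = 0.350 × 5.67×10⁻⁸ × 0.0192 × 4.41×10^12.
P = 1680 W.

P ≈ 1680 W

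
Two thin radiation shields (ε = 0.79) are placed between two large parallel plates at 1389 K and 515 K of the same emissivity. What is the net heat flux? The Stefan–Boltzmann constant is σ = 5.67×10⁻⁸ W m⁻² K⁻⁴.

q ≈ 45100 W/m²

Each of the 3 gaps contributes resistance (2/ε − 1) = 2/0.79 − 1 = 1.532; total = 4.595.
q = σ(T₁⁴ − T₂⁴) / 4.595 = 5.67×10⁻⁸ × 3.65×10^12 / 4.595 = 45100 W/m².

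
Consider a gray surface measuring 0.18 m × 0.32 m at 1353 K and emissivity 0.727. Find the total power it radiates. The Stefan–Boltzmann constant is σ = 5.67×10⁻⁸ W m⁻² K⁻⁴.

P ≈ 7960 W

A = 0.18 × 0.32 = 0.0576 m².
P = εσAT⁴ = 0.727 × 5.67×10⁻⁸ × 0.0576 × (1353)⁴ = 0.727 × 5.67×10⁻⁸ × 0.0576 × 3.35×10^12.
P = 7960 W.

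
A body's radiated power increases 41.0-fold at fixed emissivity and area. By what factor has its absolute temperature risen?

factor ≈ 2.53

P ∝ T⁴ ⇒ T ∝ P^(1/4), so T scales by (41.0)^(1/4) = 2.53.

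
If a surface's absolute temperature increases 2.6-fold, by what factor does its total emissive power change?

factor ≈ 45.7

P ∝ T⁴, so the power scales as (2.6)⁴ = 45.7.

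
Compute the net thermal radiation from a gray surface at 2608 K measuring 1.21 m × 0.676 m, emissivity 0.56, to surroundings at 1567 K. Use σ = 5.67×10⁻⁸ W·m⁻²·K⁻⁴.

A = 1.21 × 0.676 = 0.818 m².
Q = εσA(T⁴ − T_s⁴). T⁴ − T_s⁴ = (2608)⁴ − (1567)⁴ = 4.63×10^13 − 6.03×10^12 = 4.02×10^13 K⁴.
Q = 0.56 × 5.67×10⁻⁸ × 0.818 × 4.02×10^13 = 1.04×10^6 W.

Q ≈ 1.04×10^6 W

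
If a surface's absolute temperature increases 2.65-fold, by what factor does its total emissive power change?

P ∝ T⁴, so the power scales as (2.65)⁴ = 49.3.

factor ≈ 49.3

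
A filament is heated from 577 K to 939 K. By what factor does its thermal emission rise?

P ∝ T⁴, so the ratio is (939/577)⁴ = (1.627)⁴ = 7.01.

ratio ≈ 7.01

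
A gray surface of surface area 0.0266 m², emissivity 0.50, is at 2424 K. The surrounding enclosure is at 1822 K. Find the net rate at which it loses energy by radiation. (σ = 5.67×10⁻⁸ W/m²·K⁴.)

Q ≈ 17700 W

Q = εσA(T⁴ − T_s⁴). T⁴ − T_s⁴ = (2424)⁴ − (1822)⁴ = 3.45×10^13 − 1.10×10^13 = 2.35×10^13 K⁴.
Q = 0.50 × 5.67×10⁻⁸ × 0.0266 × 2.35×10^13 = 17700 W.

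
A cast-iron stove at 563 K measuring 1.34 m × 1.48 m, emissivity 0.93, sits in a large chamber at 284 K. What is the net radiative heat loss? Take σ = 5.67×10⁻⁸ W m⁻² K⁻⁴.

Q ≈ 9830 W

A = 1.34 × 1.48 = 1.98 m².
Q = εσA(T⁴ − T_s⁴). T⁴ − T_s⁴ = (563)⁴ − (284)⁴ = 1.00×10^11 − 6.51×10^9 = 9.40×10^10 K⁴.
Q = 0.93 × 5.67×10⁻⁸ × 1.98 × 9.40×10^10 = 9830 W.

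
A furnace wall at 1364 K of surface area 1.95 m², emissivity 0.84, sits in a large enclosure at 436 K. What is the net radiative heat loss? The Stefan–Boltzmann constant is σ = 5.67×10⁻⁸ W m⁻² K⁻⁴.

Q = εσA(T⁴ − T_s⁴). T⁴ − T_s⁴ = (1364)⁴ − (436)⁴ = 3.46×10^12 − 3.61×10^10 = 3.43×10^12 K⁴.
Q = 0.84 × 5.67×10⁻⁸ × 1.95 × 3.43×10^12 = 3.18×10^5 W.

Q ≈ 3.18×10^5 W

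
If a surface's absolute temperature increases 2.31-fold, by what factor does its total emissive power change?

factor ≈ 28.5

P ∝ T⁴, so the power scales as (2.31)⁴ = 28.5.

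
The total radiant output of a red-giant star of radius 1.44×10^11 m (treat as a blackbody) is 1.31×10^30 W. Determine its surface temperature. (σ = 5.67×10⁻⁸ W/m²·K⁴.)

T ≈ 3070 K

A = 4πr² = 4π × (1.44×10^11)² = 2.61×10^23 m².
From P = σAT⁴, T = (P / σA)^(1/4) = (1.31×10^30 / (5.67×10⁻⁸ × 2.61×10^23))^(1/4).
T = (8.87×10^13)^(1/4) = 3070 K.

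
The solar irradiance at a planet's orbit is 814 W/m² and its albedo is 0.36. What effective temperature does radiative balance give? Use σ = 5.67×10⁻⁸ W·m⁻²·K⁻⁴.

Power absorbed = (1−a)S·πR²; power emitted = 4πR²σT⁴. Equating and cancelling πR²:
T = ((1−a)S / 4σ)^(1/4) = (521 / (4 × 5.67×10⁻⁸))^(1/4) = (2.30×10^9)^(1/4).
T = 219 K.

T ≈ 219 K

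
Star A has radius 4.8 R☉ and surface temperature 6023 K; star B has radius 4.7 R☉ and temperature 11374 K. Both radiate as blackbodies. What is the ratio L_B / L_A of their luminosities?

L = 4πR²σT⁴ ∝ R²T⁴, so L_B/L_A = (4.7/4.8)² × (11374/6023)⁴ = 0.959 × 12.7 = 12.2.

L_B/L_A ≈ 12.2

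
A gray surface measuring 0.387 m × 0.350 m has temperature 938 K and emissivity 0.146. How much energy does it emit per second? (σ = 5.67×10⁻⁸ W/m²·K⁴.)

A = 0.387 × 0.350 = 0.135 m².
P = εσAT⁴ = 0.146 × 5.67×10⁻⁸ × 0.135 × (938)⁴ = 0.146 × 5.67×10⁻⁸ × 0.135 × 7.74×10^11.
P = 868 W.

P ≈ 868 W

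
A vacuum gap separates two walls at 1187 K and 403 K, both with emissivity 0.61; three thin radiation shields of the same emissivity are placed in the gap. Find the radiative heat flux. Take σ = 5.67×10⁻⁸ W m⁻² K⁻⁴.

q ≈ 12200 W/m²

Each of the 4 gaps contributes resistance (2/ε − 1) = 2/0.61 − 1 = 2.279; total = 9.115.
q = σ(T₁⁴ − T₂⁴) / 9.115 = 5.67×10⁻⁸ × 1.96×10^12 / 9.115 = 12200 W/m².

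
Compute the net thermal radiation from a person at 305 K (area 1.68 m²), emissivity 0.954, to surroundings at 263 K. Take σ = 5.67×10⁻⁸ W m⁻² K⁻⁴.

Q = εσA(T⁴ − T_s⁴). T⁴ − T_s⁴ = (305)⁴ − (263)⁴ = 8.65×10^9 − 4.78×10^9 = 3.87×10^9 K⁴.
Q = 0.954 × 5.67×10⁻⁸ × 1.68 × 3.87×10^9 = 352 W.

Q ≈ 352 W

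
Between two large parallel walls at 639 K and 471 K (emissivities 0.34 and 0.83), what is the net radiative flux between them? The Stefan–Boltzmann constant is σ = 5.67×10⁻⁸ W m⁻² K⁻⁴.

q ≈ 2120 W/m²

For two large parallel gray plates, q = σ(T₁⁴ − T₂⁴) / (1/ε₁ + 1/ε₂ − 1).
1/ε₁ + 1/ε₂ − 1 = 1/0.34 + 1/0.83 − 1 = 3.146.
T₁⁴ − T₂⁴ = 1.67×10^11 − 4.92×10^10 = 1.18×10^11 K⁴.
q = 5.67×10⁻⁸ × 1.18×10^11 / 3.146 = 2120 W/m².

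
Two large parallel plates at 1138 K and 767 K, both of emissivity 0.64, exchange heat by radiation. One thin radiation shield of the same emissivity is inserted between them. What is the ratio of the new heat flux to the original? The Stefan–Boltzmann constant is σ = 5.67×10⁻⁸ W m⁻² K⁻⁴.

With N identical shields there are N+1 = 2 gaps in series, each with the same radiative resistance, so the flux falls to 1/(N+1) of its unshielded value.

ratio ≈ 0.500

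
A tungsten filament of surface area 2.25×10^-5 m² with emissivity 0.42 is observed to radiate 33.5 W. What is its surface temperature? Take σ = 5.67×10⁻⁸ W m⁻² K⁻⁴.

From P = εσAT⁴, T = (P / εσA)^(1/4) = (33.5 / (0.42 × 5.67×10⁻⁸ × 2.25×10^-5))^(1/4).
T = (6.25×10^13)^(1/4) = 2810 K.

T ≈ 2810 K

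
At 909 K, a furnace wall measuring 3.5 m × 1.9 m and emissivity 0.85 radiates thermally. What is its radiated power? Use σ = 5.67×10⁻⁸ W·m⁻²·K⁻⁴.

A = 3.5 × 1.9 = 6.65 m².
P = εσAT⁴ = 0.85 × 5.67×10⁻⁸ × 6.65 × (909)⁴ = 0.85 × 5.67×10⁻⁸ × 6.65 × 6.83×10^11.
P = 2.19×10^5 W.

P ≈ 2.19×10^5 W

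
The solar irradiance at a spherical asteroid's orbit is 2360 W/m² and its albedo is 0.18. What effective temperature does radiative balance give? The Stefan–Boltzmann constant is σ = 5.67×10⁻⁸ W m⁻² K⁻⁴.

Power absorbed = (1−a)S·πR²; power emitted = 4πR²σT⁴. Equating and cancelling πR²:
T = ((1−a)S / 4σ)^(1/4) = (1940 / (4 × 5.67×10⁻⁸))^(1/4) = (8.53×10^9)^(1/4).
T = 304 K.

T ≈ 304 K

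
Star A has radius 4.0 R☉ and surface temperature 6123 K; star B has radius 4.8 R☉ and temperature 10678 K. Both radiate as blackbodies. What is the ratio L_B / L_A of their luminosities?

L_B/L_A ≈ 13.3

L = 4πR²σT⁴ ∝ R²T⁴, so L_B/L_A = (4.8/4.0)² × (10678/6123)⁴ = 1.44 × 9.25 = 13.3.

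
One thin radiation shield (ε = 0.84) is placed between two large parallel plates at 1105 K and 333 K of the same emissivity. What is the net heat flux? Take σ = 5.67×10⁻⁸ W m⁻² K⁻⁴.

Each of the 2 gaps contributes resistance (2/ε − 1) = 2/0.84 − 1 = 1.381; total = 2.762.
q = σ(T₁⁴ − T₂⁴) / 2.762 = 5.67×10⁻⁸ × 1.48×10^12 / 2.762 = 30400 W/m².

q ≈ 30400 W/m²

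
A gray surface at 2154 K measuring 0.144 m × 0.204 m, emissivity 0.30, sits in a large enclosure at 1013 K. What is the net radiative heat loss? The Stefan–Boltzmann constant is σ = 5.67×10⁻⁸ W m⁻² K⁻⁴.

Q ≈ 10200 W

A = 0.144 × 0.204 = 0.0294 m².
Q = εσA(T⁴ − T_s⁴). T⁴ − T_s⁴ = (2154)⁴ − (1013)⁴ = 2.15×10^13 − 1.05×10^12 = 2.05×10^13 K⁴.
Q = 0.30 × 5.67×10⁻⁸ × 0.0294 × 2.05×10^13 = 10200 W.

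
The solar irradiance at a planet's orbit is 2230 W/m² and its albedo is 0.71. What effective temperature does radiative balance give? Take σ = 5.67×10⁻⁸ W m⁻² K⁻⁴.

T ≈ 231 K

Power absorbed = (1−a)S·πR²; power emitted = 4πR²σT⁴. Equating and cancelling πR²:
T = ((1−a)S / 4σ)^(1/4) = (647 / (4 × 5.67×10⁻⁸))^(1/4) = (2.85×10^9)^(1/4).
T = 231 K.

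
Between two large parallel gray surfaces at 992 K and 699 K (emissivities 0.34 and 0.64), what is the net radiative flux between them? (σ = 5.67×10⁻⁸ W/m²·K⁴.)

q ≈ 11800 W/m²

For two large parallel gray plates, q = σ(T₁⁴ − T₂⁴) / (1/ε₁ + 1/ε₂ − 1).
1/ε₁ + 1/ε₂ − 1 = 1/0.34 + 1/0.64 − 1 = 3.504.
T₁⁴ − T₂⁴ = 9.68×10^11 − 2.39×10^11 = 7.30×10^11 K⁴.
q = 5.67×10⁻⁸ × 7.30×10^11 / 3.504 = 11800 W/m².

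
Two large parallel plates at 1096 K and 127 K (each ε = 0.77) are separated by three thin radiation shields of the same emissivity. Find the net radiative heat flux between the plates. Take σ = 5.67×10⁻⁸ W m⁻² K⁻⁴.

q ≈ 12800 W/m²

Each of the 4 gaps contributes resistance (2/ε − 1) = 2/0.77 − 1 = 1.597; total = 6.390.
q = σ(T₁⁴ − T₂⁴) / 6.390 = 5.67×10⁻⁸ × 1.44×10^12 / 6.390 = 12800 W/m².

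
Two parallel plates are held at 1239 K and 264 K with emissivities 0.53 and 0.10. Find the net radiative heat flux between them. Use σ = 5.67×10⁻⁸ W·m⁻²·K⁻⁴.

q ≈ 12200 W/m²

For two large parallel gray plates, q = σ(T₁⁴ − T₂⁴) / (1/ε₁ + 1/ε₂ − 1).
1/ε₁ + 1/ε₂ − 1 = 1/0.53 + 1/0.10 − 1 = 10.89.
T₁⁴ − T₂⁴ = 2.36×10^12 − 4.86×10^9 = 2.35×10^12 K⁴.
q = 5.67×10⁻⁸ × 2.35×10^12 / 10.89 = 12200 W/m².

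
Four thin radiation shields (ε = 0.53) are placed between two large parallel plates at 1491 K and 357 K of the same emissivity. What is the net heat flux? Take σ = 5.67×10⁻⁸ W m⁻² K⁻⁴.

Each of the 5 gaps contributes resistance (2/ε − 1) = 2/0.53 − 1 = 2.774; total = 13.87.
q = σ(T₁⁴ − T₂⁴) / 13.87 = 5.67×10⁻⁸ × 4.93×10^12 / 13.87 = 20100 W/m².

q ≈ 20100 W/m²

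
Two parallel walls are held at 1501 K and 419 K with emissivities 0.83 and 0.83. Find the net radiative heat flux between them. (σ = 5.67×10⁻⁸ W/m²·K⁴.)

q ≈ 2.03×10^5 W/m²

For two large parallel gray plates, q = σ(T₁⁴ − T₂⁴) / (1/ε₁ + 1/ε₂ − 1).
1/ε₁ + 1/ε₂ − 1 = 1/0.83 + 1/0.83 − 1 = 1.410.
T₁⁴ − T₂⁴ = 5.08×10^12 − 3.08×10^10 = 5.05×10^12 K⁴.
q = 5.67×10⁻⁸ × 5.05×10^12 / 1.410 = 2.03×10^5 W/m².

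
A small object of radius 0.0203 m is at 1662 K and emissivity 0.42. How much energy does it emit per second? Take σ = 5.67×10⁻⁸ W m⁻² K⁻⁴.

A = 4πr² = 4π × (0.0203)² = 5.18×10^-3 m².
P = εσAT⁴ = 0.42 × 5.67×10⁻⁸ × 5.18×10^-3 × (1662)⁴ = 0.42 × 5.67×10⁻⁸ × 5.18×10^-3 × 7.63×10^12.
P = 941 W.

P ≈ 941 W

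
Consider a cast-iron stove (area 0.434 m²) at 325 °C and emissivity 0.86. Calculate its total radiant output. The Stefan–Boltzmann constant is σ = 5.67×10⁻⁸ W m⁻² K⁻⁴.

P ≈ 2710 W

325 °C = 598 K.
P = εσAT⁴ = 0.86 × 5.67×10⁻⁸ × 0.434 × (598)⁴ = 0.86 × 5.67×10⁻⁸ × 0.434 × 1.28×10^11.
P = 2710 W.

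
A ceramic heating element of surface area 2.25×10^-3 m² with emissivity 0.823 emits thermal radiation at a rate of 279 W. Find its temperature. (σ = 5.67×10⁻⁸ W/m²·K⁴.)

T ≈ 1280 K

From P = εσAT⁴, T = (P / εσA)^(1/4) = (279 / (0.823 × 5.67×10⁻⁸ × 2.25×10^-3))^(1/4).
T = (2.66×10^12)^(1/4) = 1280 K.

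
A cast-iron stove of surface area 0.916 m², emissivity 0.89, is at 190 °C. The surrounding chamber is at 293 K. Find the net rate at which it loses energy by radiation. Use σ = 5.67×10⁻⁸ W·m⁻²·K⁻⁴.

Convert: 190 °C = 463 K.
Q = εσA(T⁴ − T_s⁴). T⁴ − T_s⁴ = (463)⁴ − (293)⁴ = 4.60×10^10 − 7.37×10^9 = 3.86×10^10 K⁴.
Q = 0.89 × 5.67×10⁻⁸ × 0.916 × 3.86×10^10 = 1780 W.

Q ≈ 1780 W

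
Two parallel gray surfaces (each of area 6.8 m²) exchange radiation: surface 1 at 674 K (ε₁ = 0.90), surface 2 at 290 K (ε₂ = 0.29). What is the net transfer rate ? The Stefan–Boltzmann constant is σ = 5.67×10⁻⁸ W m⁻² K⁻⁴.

Q ≈ 21600 W

For two large parallel gray plates, q = σ(T₁⁴ − T₂⁴) / (1/ε₁ + 1/ε₂ − 1).
1/ε₁ + 1/ε₂ − 1 = 1/0.90 + 1/0.29 − 1 = 3.559.
T₁⁴ − T₂⁴ = 2.06×10^11 − 7.07×10^9 = 1.99×10^11 K⁴.
q = 5.67×10⁻⁸ × 1.99×10^11 / 3.559 = 3170 W/m².
Q = q·A = 3170 × 6.8 = 21600 W.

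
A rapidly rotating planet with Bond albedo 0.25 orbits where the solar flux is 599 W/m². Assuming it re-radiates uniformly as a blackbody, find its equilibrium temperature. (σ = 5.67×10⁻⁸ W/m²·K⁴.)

T ≈ 211 K

Power absorbed = (1−a)S·πR²; power emitted = 4πR²σT⁴. Equating and cancelling πR²:
T = ((1−a)S / 4σ)^(1/4) = (449 / (4 × 5.67×10⁻⁸))^(1/4) = (1.98×10^9)^(1/4).
T = 211 K.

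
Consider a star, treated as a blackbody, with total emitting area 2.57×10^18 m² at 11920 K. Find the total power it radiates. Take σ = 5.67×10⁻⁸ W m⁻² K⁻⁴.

P = σAT⁴ = 5.67×10⁻⁸ × 2.57×10^18 × (11920)⁴ = 5.67×10⁻⁸ × 2.57×10^18 × 2.02×10^16.
P = 2.94×10^27 W.

P ≈ 2.94×10^27 W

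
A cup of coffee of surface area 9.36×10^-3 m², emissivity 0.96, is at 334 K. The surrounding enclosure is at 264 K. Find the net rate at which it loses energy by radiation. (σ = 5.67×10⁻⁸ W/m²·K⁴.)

Q = εσA(T⁴ − T_s⁴). T⁴ − T_s⁴ = (334)⁴ − (264)⁴ = 1.24×10^10 − 4.86×10^9 = 7.59×10^9 K⁴.
Q = 0.96 × 5.67×10⁻⁸ × 9.36×10^-3 × 7.59×10^9 = 3.87 W.

Q ≈ 3.87 W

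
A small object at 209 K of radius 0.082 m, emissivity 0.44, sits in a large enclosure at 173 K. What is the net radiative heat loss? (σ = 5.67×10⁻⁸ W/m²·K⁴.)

Q ≈ 2.13 W

A = 4πr² = 4π × (0.082)² = 0.0845 m².
Q = εσA(T⁴ − T_s⁴). T⁴ − T_s⁴ = (209)⁴ − (173)⁴ = 1.91×10^9 − 8.96×10^8 = 1.01×10^9 K⁴.
Q = 0.44 × 5.67×10⁻⁸ × 0.0845 × 1.01×10^9 = 2.13 W.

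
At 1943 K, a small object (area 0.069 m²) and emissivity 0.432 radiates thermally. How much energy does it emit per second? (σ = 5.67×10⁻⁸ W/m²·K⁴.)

P = εσAT⁴ = 0.432 × 5.67×10⁻⁸ × 0.0690 × (1943)⁴ = 0.432 × 5.67×10⁻⁸ × 0.0690 × 1.43×10^13.
P = 24100 W.

P ≈ 24100 W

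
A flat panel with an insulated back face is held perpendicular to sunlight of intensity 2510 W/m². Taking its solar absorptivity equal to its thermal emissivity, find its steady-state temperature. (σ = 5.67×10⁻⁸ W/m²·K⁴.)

T ≈ 459 K

Absorbed flux αS = emitted flux εσT⁴ (one radiating face); with α = ε, T = (S/σ)^(1/4).
T = (2510 / 5.67×10⁻⁸)^(1/4) = (4.43×10^10)^(1/4).
T = 459 K.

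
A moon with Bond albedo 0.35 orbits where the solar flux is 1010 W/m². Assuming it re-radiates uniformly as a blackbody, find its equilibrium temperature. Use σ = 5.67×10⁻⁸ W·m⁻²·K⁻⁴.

T ≈ 232 K

Power absorbed = (1−a)S·πR²; power emitted = 4πR²σT⁴. Equating and cancelling πR²:
T = ((1−a)S / 4σ)^(1/4) = (656 / (4 × 5.67×10⁻⁸))^(1/4) = (2.89×10^9)^(1/4).
T = 232 K.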